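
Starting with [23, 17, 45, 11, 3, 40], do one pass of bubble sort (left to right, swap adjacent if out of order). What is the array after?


After one pass: [17, 23, 11, 3, 40, 45]


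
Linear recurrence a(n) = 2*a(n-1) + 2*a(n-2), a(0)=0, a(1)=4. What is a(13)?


Build bottom-up:
...a(11)=73088, a(12)=199680, a(13)=2*199680+2*73088=545536


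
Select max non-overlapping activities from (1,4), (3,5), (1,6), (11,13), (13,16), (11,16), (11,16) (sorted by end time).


Greedy: pick earliest-ending, then skip overlaps.
Selected (3 activities): [(1, 4), (11, 13), (13, 16)]


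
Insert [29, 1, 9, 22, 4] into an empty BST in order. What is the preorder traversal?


Root = 29; build tree by BST insertion.
Preorder traversal: [29, 1, 9, 4, 22]


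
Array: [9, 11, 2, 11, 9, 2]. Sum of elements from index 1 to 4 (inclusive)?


Prefix sums: [0, 9, 20, 22, 33, 42, 44]
Sum[1..4] = prefix[5] - prefix[1] = 42 - 9 = 33


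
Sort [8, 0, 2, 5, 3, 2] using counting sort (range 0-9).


Count array: [1, 0, 2, 1, 0, 1, 0, 0, 1, 0]
Reconstruct: [0, 2, 2, 3, 5, 8]


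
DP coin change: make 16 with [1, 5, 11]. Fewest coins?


dp[0]=0; dp[i]=1+min(dp[i-c] for c in coins)
...dp[11]=1, dp[12]=2, dp[13]=3, dp[14]=4, dp[15]=3, dp[16]=2
Minimum coins for 16 = 2


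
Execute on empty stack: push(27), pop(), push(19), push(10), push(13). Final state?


push(27) -> [27]
pop() returns 27 -> []
push(19) -> [19]
push(10) -> [19, 10]
push(13) -> [19, 10, 13]
Final stack (bottom to top): [19, 10, 13]


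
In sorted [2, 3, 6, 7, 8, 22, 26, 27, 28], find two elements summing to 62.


Two pointers: lo=0, hi=8
No pair sums to 62


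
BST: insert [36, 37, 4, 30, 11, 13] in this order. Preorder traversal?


Root = 36; build tree by BST insertion.
Preorder traversal: [36, 4, 30, 11, 13, 37]


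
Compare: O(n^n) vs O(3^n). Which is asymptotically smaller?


exponential (base 3) grows slower than n^n
O(3^n) is asymptotically smaller; O(n^n) grows faster


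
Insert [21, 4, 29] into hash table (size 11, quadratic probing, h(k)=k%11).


Insertions: 21->slot 10; 4->slot 4; 29->slot 7
Table: [None, None, None, None, 4, None, None, 29, None, None, 21]


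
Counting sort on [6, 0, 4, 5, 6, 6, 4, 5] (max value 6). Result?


Count array: [1, 0, 0, 0, 2, 2, 3]
Reconstruct: [0, 4, 4, 5, 5, 6, 6, 6]


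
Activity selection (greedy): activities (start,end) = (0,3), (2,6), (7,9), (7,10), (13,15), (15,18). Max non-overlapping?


Greedy: pick earliest-ending, then skip overlaps.
Selected (4 activities): [(0, 3), (7, 9), (13, 15), (15, 18)]


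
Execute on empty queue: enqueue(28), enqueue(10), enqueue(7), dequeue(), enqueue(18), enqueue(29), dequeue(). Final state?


enqueue(28) -> [28]
enqueue(10) -> [28, 10]
enqueue(7) -> [28, 10, 7]
dequeue() returns 28 -> [10, 7]
enqueue(18) -> [10, 7, 18]
enqueue(29) -> [10, 7, 18, 29]
dequeue() returns 10 -> [7, 18, 29]
Final queue (front to back): [7, 18, 29]


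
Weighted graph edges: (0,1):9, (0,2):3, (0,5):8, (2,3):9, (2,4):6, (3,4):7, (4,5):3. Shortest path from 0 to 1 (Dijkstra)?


Dijkstra from 0:
Distances: {0: 0, 1: 9, 2: 3, 3: 12, 4: 9, 5: 8}
Shortest distance to 1 = 9, path = [0, 1]


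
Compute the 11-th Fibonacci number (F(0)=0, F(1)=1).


F(n)=F(n-1)+F(n-2)
...F(9)=34, F(10)=55, F(11)=89


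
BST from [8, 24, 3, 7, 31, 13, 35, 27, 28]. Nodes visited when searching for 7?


BST root = 8
Search for 7: compare at each node
Path: [8, 3, 7]


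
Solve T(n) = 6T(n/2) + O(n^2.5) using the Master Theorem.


a=6, b=2, c=2.5. log_2(6)=2.585 > c=2.5. Case 1: O(n^log_b(a)) = O(n^2.585)
Complexity: O(n^2.585)


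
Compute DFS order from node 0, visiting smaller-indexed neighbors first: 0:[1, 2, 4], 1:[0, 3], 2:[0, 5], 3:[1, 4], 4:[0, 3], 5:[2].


DFS stack-based: start with [0]
Visit order: [0, 1, 3, 4, 2, 5]


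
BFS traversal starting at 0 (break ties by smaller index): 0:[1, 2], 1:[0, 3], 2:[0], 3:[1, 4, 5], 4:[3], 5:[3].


BFS queue: start with [0]
Visit order: [0, 1, 2, 3, 4, 5]


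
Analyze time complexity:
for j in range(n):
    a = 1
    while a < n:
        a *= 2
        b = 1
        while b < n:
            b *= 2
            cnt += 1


Per nesting level: O(n) * O(log n) * O(log n) = O(n (log n)^2)
Complexity: O(n (log n)^2)


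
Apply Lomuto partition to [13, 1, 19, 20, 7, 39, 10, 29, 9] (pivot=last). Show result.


Elements <= 9 go left of pivot.
Result: [1, 7, 9, 20, 13, 39, 10, 29, 19], pivot at index 2


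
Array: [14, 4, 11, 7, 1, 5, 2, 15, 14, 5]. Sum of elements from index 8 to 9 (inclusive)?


Prefix sums: [0, 14, 18, 29, 36, 37, 42, 44, 59, 73, 78]
Sum[8..9] = prefix[10] - prefix[8] = 78 - 59 = 19


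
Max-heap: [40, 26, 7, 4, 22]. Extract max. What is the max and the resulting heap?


Max = 40
Replace root with last, heapify down
Resulting heap: [26, 22, 7, 4]


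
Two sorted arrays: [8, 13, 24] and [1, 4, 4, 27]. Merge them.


Compare heads, take smaller each step.
Merged: [1, 4, 4, 8, 13, 24, 27]


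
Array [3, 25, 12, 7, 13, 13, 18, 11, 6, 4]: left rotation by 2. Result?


Left rotate by 2: [12, 7, 13, 13, 18, 11, 6, 4, 3, 25]


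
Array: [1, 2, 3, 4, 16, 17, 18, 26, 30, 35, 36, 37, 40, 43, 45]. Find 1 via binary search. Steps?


Search for 1:
[0,14] mid=7 arr[7]=26
[0,6] mid=3 arr[3]=4
[0,2] mid=1 arr[1]=2
[0,0] mid=0 arr[0]=1
Total: 4 comparisons


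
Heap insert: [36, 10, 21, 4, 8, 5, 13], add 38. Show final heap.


Append 38: [36, 10, 21, 4, 8, 5, 13, 38]
Bubble up: swap idx 7(38) with idx 3(4); swap idx 3(38) with idx 1(10); swap idx 1(38) with idx 0(36)
Result: [38, 36, 21, 10, 8, 5, 13, 4]


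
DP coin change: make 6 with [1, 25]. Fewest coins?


dp[0]=0; dp[i]=1+min(dp[i-c] for c in coins)
...dp[1]=1, dp[2]=2, dp[3]=3, dp[4]=4, dp[5]=5, dp[6]=6
Minimum coins for 6 = 6


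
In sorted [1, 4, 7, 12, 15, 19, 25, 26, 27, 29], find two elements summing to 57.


Two pointers: lo=0, hi=9
No pair sums to 57


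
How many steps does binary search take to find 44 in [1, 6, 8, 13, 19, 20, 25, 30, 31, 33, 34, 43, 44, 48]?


Search for 44:
[0,13] mid=6 arr[6]=25
[7,13] mid=10 arr[10]=34
[11,13] mid=12 arr[12]=44
Total: 3 comparisons


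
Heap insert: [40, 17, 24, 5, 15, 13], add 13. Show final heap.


Append 13: [40, 17, 24, 5, 15, 13, 13]
Bubble up: no swaps needed
Result: [40, 17, 24, 5, 15, 13, 13]


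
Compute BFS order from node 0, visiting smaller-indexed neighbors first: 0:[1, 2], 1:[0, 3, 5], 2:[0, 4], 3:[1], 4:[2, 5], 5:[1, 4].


BFS queue: start with [0]
Visit order: [0, 1, 2, 3, 5, 4]


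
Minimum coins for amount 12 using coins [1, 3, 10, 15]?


dp[0]=0; dp[i]=1+min(dp[i-c] for c in coins)
...dp[7]=3, dp[8]=4, dp[9]=3, dp[10]=1, dp[11]=2, dp[12]=3
Minimum coins for 12 = 3


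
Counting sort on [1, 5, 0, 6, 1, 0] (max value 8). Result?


Count array: [2, 2, 0, 0, 0, 1, 1, 0, 0]
Reconstruct: [0, 0, 1, 1, 5, 6]


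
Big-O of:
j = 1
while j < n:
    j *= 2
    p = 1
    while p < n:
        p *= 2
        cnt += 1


Per nesting level: O(log n) * O(log n) = O((log n)^2)
Complexity: O((log n)^2)


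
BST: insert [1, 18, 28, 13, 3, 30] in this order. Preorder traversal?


Root = 1; build tree by BST insertion.
Preorder traversal: [1, 18, 13, 3, 28, 30]


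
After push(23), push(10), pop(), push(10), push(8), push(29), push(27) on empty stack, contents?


push(23) -> [23]
push(10) -> [23, 10]
pop() returns 10 -> [23]
push(10) -> [23, 10]
push(8) -> [23, 10, 8]
push(29) -> [23, 10, 8, 29]
push(27) -> [23, 10, 8, 29, 27]
Final stack (bottom to top): [23, 10, 8, 29, 27]


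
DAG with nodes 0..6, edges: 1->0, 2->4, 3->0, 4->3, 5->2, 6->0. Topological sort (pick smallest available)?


Kahn's algorithm, process smallest node first
Order: [1, 5, 2, 4, 3, 6, 0]


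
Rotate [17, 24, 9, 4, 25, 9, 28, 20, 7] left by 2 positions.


Left rotate by 2: [9, 4, 25, 9, 28, 20, 7, 17, 24]


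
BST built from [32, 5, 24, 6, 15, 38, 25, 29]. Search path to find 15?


BST root = 32
Search for 15: compare at each node
Path: [32, 5, 24, 6, 15]


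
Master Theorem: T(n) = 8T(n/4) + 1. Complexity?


a=8, b=4, c=0. log_4(8)=1.5 > c=0. Case 1: O(n^log_b(a)) = O(n^1.500)
Complexity: O(n^1.500)


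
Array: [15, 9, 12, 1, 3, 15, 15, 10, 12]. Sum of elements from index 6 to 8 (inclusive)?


Prefix sums: [0, 15, 24, 36, 37, 40, 55, 70, 80, 92]
Sum[6..8] = prefix[9] - prefix[6] = 92 - 55 = 37


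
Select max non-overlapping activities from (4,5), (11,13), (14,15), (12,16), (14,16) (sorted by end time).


Greedy: pick earliest-ending, then skip overlaps.
Selected (3 activities): [(4, 5), (11, 13), (14, 15)]


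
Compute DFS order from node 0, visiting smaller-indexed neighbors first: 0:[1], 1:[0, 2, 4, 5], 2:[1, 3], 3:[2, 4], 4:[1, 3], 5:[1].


DFS stack-based: start with [0]
Visit order: [0, 1, 2, 3, 4, 5]


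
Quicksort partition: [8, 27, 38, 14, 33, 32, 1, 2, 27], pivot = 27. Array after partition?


Elements <= 27 go left of pivot.
Result: [8, 27, 14, 1, 2, 27, 38, 33, 32], pivot at index 5


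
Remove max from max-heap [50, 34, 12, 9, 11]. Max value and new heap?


Max = 50
Replace root with last, heapify down
Resulting heap: [34, 11, 12, 9]


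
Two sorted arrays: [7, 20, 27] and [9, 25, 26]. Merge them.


Compare heads, take smaller each step.
Merged: [7, 9, 20, 25, 26, 27]


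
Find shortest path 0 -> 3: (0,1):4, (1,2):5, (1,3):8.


Dijkstra from 0:
Distances: {0: 0, 1: 4, 2: 9, 3: 12}
Shortest distance to 3 = 12, path = [0, 1, 3]


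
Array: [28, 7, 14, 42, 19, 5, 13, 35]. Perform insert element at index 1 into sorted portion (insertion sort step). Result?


After one pass: [7, 28, 14, 42, 19, 5, 13, 35]


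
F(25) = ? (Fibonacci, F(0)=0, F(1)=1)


F(n)=F(n-1)+F(n-2)
...F(23)=28657, F(24)=46368, F(25)=75025


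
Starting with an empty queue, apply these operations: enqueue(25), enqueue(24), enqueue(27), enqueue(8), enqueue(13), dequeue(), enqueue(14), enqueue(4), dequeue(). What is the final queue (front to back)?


enqueue(25) -> [25]
enqueue(24) -> [25, 24]
enqueue(27) -> [25, 24, 27]
enqueue(8) -> [25, 24, 27, 8]
enqueue(13) -> [25, 24, 27, 8, 13]
dequeue() returns 25 -> [24, 27, 8, 13]
enqueue(14) -> [24, 27, 8, 13, 14]
enqueue(4) -> [24, 27, 8, 13, 14, 4]
dequeue() returns 24 -> [27, 8, 13, 14, 4]
Final queue (front to back): [27, 8, 13, 14, 4]


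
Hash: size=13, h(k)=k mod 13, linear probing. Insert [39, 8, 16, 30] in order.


Insertions: 39->slot 0; 8->slot 8; 16->slot 3; 30->slot 4
Table: [39, None, None, 16, 30, None, None, None, 8, None, None, None, None]


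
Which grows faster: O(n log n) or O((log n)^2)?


polylogarithmic grows slower than linearithmic
O((log n)^2) is asymptotically smaller; O(n log n) grows faster


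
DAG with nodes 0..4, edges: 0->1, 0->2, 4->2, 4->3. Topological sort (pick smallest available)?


Kahn's algorithm, process smallest node first
Order: [0, 1, 4, 2, 3]


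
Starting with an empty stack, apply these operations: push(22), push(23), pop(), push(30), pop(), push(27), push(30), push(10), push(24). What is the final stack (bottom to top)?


push(22) -> [22]
push(23) -> [22, 23]
pop() returns 23 -> [22]
push(30) -> [22, 30]
pop() returns 30 -> [22]
push(27) -> [22, 27]
push(30) -> [22, 27, 30]
push(10) -> [22, 27, 30, 10]
push(24) -> [22, 27, 30, 10, 24]
Final stack (bottom to top): [22, 27, 30, 10, 24]


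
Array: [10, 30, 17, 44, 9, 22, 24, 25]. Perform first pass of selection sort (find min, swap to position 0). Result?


After one pass: [9, 30, 17, 44, 10, 22, 24, 25]


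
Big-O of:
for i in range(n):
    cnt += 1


Per nesting level: O(n) = O(n)
Complexity: O(n)


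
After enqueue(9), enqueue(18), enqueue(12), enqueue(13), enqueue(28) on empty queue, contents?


enqueue(9) -> [9]
enqueue(18) -> [9, 18]
enqueue(12) -> [9, 18, 12]
enqueue(13) -> [9, 18, 12, 13]
enqueue(28) -> [9, 18, 12, 13, 28]
Final queue (front to back): [9, 18, 12, 13, 28]


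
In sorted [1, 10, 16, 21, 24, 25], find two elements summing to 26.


Two pointers: lo=0, hi=5
Found pair: (1, 25) summing to 26


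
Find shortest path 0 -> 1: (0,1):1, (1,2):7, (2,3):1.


Dijkstra from 0:
Distances: {0: 0, 1: 1, 2: 8, 3: 9}
Shortest distance to 1 = 1, path = [0, 1]


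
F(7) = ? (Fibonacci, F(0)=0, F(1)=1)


F(n)=F(n-1)+F(n-2)
...F(5)=5, F(6)=8, F(7)=13


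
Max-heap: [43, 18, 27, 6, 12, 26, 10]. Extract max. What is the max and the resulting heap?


Max = 43
Replace root with last, heapify down
Resulting heap: [27, 18, 26, 6, 12, 10]


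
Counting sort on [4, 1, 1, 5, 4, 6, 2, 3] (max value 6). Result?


Count array: [0, 2, 1, 1, 2, 1, 1]
Reconstruct: [1, 1, 2, 3, 4, 4, 5, 6]


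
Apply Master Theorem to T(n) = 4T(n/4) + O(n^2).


a=4, b=4, c=2. log_4(4)=1 < c=2. Case 3: O(n^c) = O(n^2)
Complexity: O(n^2)


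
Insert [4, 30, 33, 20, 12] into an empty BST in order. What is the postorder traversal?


Root = 4; build tree by BST insertion.
Postorder traversal: [12, 20, 33, 30, 4]


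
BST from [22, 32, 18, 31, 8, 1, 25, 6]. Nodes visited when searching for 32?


BST root = 22
Search for 32: compare at each node
Path: [22, 32]


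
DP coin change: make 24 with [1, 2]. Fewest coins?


dp[0]=0; dp[i]=1+min(dp[i-c] for c in coins)
...dp[19]=10, dp[20]=10, dp[21]=11, dp[22]=11, dp[23]=12, dp[24]=12
Minimum coins for 24 = 12


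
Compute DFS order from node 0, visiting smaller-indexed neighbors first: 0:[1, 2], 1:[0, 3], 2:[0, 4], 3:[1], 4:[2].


DFS stack-based: start with [0]
Visit order: [0, 1, 3, 2, 4]


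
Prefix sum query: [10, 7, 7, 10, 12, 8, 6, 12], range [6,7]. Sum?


Prefix sums: [0, 10, 17, 24, 34, 46, 54, 60, 72]
Sum[6..7] = prefix[8] - prefix[6] = 72 - 54 = 18


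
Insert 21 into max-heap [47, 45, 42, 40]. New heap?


Append 21: [47, 45, 42, 40, 21]
Bubble up: no swaps needed
Result: [47, 45, 42, 40, 21]


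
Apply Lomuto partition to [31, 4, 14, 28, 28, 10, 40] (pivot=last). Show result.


Elements <= 40 go left of pivot.
Result: [31, 4, 14, 28, 28, 10, 40], pivot at index 6


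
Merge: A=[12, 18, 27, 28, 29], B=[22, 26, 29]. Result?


Compare heads, take smaller each step.
Merged: [12, 18, 22, 26, 27, 28, 29, 29]


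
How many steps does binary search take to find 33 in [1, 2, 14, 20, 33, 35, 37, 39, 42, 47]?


Search for 33:
[0,9] mid=4 arr[4]=33
Total: 1 comparisons


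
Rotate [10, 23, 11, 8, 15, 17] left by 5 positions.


Left rotate by 5: [17, 10, 23, 11, 8, 15]


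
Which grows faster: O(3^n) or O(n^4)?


quartic grows slower than exponential (base 3)
O(n^4) is asymptotically smaller; O(3^n) grows faster


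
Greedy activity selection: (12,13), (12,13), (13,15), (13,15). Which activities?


Greedy: pick earliest-ending, then skip overlaps.
Selected (2 activities): [(12, 13), (13, 15)]


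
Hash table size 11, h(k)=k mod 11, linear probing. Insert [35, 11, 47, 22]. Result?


Insertions: 35->slot 2; 11->slot 0; 47->slot 3; 22->slot 1
Table: [11, 22, 35, 47, None, None, None, None, None, None, None]


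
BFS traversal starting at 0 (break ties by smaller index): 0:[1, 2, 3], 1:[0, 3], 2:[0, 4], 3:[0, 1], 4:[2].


BFS queue: start with [0]
Visit order: [0, 1, 2, 3, 4]


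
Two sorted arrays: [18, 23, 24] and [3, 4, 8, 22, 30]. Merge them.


Compare heads, take smaller each step.
Merged: [3, 4, 8, 18, 22, 23, 24, 30]


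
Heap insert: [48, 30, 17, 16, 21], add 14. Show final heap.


Append 14: [48, 30, 17, 16, 21, 14]
Bubble up: no swaps needed
Result: [48, 30, 17, 16, 21, 14]


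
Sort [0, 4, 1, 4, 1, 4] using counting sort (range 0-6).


Count array: [1, 2, 0, 0, 3, 0, 0]
Reconstruct: [0, 1, 1, 4, 4, 4]


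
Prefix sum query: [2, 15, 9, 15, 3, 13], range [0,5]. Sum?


Prefix sums: [0, 2, 17, 26, 41, 44, 57]
Sum[0..5] = prefix[6] - prefix[0] = 57 - 0 = 57


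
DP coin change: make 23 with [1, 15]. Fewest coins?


dp[0]=0; dp[i]=1+min(dp[i-c] for c in coins)
...dp[18]=4, dp[19]=5, dp[20]=6, dp[21]=7, dp[22]=8, dp[23]=9
Minimum coins for 23 = 9


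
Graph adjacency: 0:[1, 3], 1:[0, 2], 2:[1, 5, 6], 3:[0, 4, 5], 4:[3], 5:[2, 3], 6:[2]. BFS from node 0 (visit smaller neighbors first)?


BFS queue: start with [0]
Visit order: [0, 1, 3, 2, 4, 5, 6]


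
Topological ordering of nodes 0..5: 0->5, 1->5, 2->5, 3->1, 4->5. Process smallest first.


Kahn's algorithm, process smallest node first
Order: [0, 2, 3, 1, 4, 5]


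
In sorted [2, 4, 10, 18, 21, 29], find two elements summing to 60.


Two pointers: lo=0, hi=5
No pair sums to 60


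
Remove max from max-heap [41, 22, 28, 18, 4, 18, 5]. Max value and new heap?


Max = 41
Replace root with last, heapify down
Resulting heap: [28, 22, 18, 18, 4, 5]


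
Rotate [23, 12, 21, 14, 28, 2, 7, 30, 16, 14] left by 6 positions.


Left rotate by 6: [7, 30, 16, 14, 23, 12, 21, 14, 28, 2]


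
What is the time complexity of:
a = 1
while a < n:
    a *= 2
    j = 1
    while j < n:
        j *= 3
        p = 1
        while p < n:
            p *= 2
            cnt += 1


Per nesting level: O(log n) * O(log n) * O(log n) = O((log n)^3)
Complexity: O((log n)^3)


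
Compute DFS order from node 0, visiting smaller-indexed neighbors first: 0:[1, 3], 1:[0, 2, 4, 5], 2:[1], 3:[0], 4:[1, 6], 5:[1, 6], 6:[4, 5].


DFS stack-based: start with [0]
Visit order: [0, 1, 2, 4, 6, 5, 3]


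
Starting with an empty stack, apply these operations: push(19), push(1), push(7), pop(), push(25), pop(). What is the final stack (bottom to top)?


push(19) -> [19]
push(1) -> [19, 1]
push(7) -> [19, 1, 7]
pop() returns 7 -> [19, 1]
push(25) -> [19, 1, 25]
pop() returns 25 -> [19, 1]
Final stack (bottom to top): [19, 1]


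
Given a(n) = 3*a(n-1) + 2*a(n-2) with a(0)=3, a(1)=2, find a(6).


Build bottom-up:
...a(4)=144, a(5)=512, a(6)=3*512+2*144=1824


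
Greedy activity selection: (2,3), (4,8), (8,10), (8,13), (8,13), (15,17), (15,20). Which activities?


Greedy: pick earliest-ending, then skip overlaps.
Selected (4 activities): [(2, 3), (4, 8), (8, 10), (15, 17)]


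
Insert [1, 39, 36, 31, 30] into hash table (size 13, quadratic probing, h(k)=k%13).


Insertions: 1->slot 1; 39->slot 0; 36->slot 10; 31->slot 5; 30->slot 4
Table: [39, 1, None, None, 30, 31, None, None, None, None, 36, None, None]


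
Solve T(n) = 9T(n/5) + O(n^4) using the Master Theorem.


a=9, b=5, c=4. log_5(9)=1.365 < c=4. Case 3: O(n^c) = O(n^4)
Complexity: O(n^4)


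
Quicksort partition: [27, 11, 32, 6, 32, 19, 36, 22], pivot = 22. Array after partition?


Elements <= 22 go left of pivot.
Result: [11, 6, 19, 22, 32, 32, 36, 27], pivot at index 3


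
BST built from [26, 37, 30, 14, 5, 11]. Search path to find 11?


BST root = 26
Search for 11: compare at each node
Path: [26, 14, 5, 11]


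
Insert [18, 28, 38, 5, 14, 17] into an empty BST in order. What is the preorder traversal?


Root = 18; build tree by BST insertion.
Preorder traversal: [18, 5, 14, 17, 28, 38]


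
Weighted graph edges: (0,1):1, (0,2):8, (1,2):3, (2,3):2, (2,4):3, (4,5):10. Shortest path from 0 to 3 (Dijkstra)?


Dijkstra from 0:
Distances: {0: 0, 1: 1, 2: 4, 3: 6, 4: 7, 5: 17}
Shortest distance to 3 = 6, path = [0, 1, 2, 3]


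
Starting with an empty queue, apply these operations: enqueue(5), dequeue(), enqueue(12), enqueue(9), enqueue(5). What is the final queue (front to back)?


enqueue(5) -> [5]
dequeue() returns 5 -> []
enqueue(12) -> [12]
enqueue(9) -> [12, 9]
enqueue(5) -> [12, 9, 5]
Final queue (front to back): [12, 9, 5]


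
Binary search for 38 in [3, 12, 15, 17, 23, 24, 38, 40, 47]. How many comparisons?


Search for 38:
[0,8] mid=4 arr[4]=23
[5,8] mid=6 arr[6]=38
Total: 2 comparisons


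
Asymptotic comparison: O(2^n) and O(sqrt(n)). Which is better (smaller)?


sublinear grows slower than exponential
O(sqrt(n)) is asymptotically smaller; O(2^n) grows faster


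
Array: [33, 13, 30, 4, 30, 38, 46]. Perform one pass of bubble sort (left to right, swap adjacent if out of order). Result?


After one pass: [13, 30, 4, 30, 33, 38, 46]


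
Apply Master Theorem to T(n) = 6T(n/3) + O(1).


a=6, b=3, c=0. log_3(6)=1.631 > c=0. Case 1: O(n^log_b(a)) = O(n^1.631)
Complexity: O(n^1.631)


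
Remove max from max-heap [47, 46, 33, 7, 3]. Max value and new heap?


Max = 47
Replace root with last, heapify down
Resulting heap: [46, 7, 33, 3]


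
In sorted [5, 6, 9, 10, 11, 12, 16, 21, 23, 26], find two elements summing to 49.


Two pointers: lo=0, hi=9
Found pair: (23, 26) summing to 49


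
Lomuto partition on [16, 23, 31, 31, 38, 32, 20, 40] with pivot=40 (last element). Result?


Elements <= 40 go left of pivot.
Result: [16, 23, 31, 31, 38, 32, 20, 40], pivot at index 7


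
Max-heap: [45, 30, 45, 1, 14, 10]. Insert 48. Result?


Append 48: [45, 30, 45, 1, 14, 10, 48]
Bubble up: swap idx 6(48) with idx 2(45); swap idx 2(48) with idx 0(45)
Result: [48, 30, 45, 1, 14, 10, 45]


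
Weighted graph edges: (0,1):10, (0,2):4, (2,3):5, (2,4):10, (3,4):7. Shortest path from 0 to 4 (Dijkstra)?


Dijkstra from 0:
Distances: {0: 0, 1: 10, 2: 4, 3: 9, 4: 14}
Shortest distance to 4 = 14, path = [0, 2, 4]


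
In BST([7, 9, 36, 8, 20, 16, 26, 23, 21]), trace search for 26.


BST root = 7
Search for 26: compare at each node
Path: [7, 9, 36, 20, 26]


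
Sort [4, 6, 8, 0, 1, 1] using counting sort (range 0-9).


Count array: [1, 2, 0, 0, 1, 0, 1, 0, 1, 0]
Reconstruct: [0, 1, 1, 4, 6, 8]


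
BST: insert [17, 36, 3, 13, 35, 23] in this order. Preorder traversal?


Root = 17; build tree by BST insertion.
Preorder traversal: [17, 3, 13, 36, 35, 23]


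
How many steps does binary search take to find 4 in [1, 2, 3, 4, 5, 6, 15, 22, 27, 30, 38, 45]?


Search for 4:
[0,11] mid=5 arr[5]=6
[0,4] mid=2 arr[2]=3
[3,4] mid=3 arr[3]=4
Total: 3 comparisons


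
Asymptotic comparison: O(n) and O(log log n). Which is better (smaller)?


double-logarithmic grows slower than linear
O(log log n) is asymptotically smaller; O(n) grows faster


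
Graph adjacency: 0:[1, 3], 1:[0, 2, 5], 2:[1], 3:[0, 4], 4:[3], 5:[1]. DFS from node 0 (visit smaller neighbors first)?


DFS stack-based: start with [0]
Visit order: [0, 1, 2, 5, 3, 4]


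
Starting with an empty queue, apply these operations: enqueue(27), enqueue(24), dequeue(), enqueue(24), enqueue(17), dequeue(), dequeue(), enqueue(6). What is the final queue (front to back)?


enqueue(27) -> [27]
enqueue(24) -> [27, 24]
dequeue() returns 27 -> [24]
enqueue(24) -> [24, 24]
enqueue(17) -> [24, 24, 17]
dequeue() returns 24 -> [24, 17]
dequeue() returns 24 -> [17]
enqueue(6) -> [17, 6]
Final queue (front to back): [17, 6]


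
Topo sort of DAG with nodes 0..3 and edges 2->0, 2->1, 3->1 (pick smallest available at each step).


Kahn's algorithm, process smallest node first
Order: [2, 0, 3, 1]


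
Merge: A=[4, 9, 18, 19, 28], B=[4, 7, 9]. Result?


Compare heads, take smaller each step.
Merged: [4, 4, 7, 9, 9, 18, 19, 28]


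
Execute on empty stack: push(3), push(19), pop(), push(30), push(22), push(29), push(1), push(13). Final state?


push(3) -> [3]
push(19) -> [3, 19]
pop() returns 19 -> [3]
push(30) -> [3, 30]
push(22) -> [3, 30, 22]
push(29) -> [3, 30, 22, 29]
push(1) -> [3, 30, 22, 29, 1]
push(13) -> [3, 30, 22, 29, 1, 13]
Final stack (bottom to top): [3, 30, 22, 29, 1, 13]


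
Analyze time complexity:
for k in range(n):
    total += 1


Per nesting level: O(n) = O(n)
Complexity: O(n)


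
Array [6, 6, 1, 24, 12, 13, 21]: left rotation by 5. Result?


Left rotate by 5: [13, 21, 6, 6, 1, 24, 12]


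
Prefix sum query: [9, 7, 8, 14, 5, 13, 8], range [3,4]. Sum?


Prefix sums: [0, 9, 16, 24, 38, 43, 56, 64]
Sum[3..4] = prefix[5] - prefix[3] = 43 - 24 = 19


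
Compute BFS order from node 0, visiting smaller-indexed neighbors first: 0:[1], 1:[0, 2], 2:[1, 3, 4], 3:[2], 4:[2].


BFS queue: start with [0]
Visit order: [0, 1, 2, 3, 4]


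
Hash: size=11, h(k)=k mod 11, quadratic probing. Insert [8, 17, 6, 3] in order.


Insertions: 8->slot 8; 17->slot 6; 6->slot 7; 3->slot 3
Table: [None, None, None, 3, None, None, 17, 6, 8, None, None]


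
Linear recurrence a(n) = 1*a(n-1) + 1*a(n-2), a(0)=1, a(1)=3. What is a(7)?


Build bottom-up:
...a(5)=18, a(6)=29, a(7)=1*29+1*18=47


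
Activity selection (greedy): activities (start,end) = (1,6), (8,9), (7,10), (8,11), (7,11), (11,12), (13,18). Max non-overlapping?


Greedy: pick earliest-ending, then skip overlaps.
Selected (4 activities): [(1, 6), (8, 9), (11, 12), (13, 18)]


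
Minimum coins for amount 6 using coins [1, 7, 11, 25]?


dp[0]=0; dp[i]=1+min(dp[i-c] for c in coins)
...dp[1]=1, dp[2]=2, dp[3]=3, dp[4]=4, dp[5]=5, dp[6]=6
Minimum coins for 6 = 6


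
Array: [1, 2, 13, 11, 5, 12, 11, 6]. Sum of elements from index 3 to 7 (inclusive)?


Prefix sums: [0, 1, 3, 16, 27, 32, 44, 55, 61]
Sum[3..7] = prefix[8] - prefix[3] = 61 - 16 = 45


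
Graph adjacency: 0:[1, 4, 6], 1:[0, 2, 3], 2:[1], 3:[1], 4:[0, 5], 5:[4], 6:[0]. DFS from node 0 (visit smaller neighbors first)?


DFS stack-based: start with [0]
Visit order: [0, 1, 2, 3, 4, 5, 6]


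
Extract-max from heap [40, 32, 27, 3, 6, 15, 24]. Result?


Max = 40
Replace root with last, heapify down
Resulting heap: [32, 24, 27, 3, 6, 15]


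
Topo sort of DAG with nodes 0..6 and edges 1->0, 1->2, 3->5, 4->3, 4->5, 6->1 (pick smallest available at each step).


Kahn's algorithm, process smallest node first
Order: [4, 3, 5, 6, 1, 0, 2]


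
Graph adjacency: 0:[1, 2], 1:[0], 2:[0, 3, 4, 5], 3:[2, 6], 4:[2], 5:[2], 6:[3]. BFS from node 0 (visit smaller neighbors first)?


BFS queue: start with [0]
Visit order: [0, 1, 2, 3, 4, 5, 6]


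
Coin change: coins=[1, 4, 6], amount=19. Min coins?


dp[0]=0; dp[i]=1+min(dp[i-c] for c in coins)
...dp[14]=3, dp[15]=4, dp[16]=3, dp[17]=4, dp[18]=3, dp[19]=4
Minimum coins for 19 = 4


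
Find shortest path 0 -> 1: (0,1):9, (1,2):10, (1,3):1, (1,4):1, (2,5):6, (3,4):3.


Dijkstra from 0:
Distances: {0: 0, 1: 9, 2: 19, 3: 10, 4: 10, 5: 25}
Shortest distance to 1 = 9, path = [0, 1]


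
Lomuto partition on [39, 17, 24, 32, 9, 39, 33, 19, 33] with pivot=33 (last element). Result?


Elements <= 33 go left of pivot.
Result: [17, 24, 32, 9, 33, 19, 33, 39, 39], pivot at index 6


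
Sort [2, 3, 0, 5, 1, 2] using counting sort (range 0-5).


Count array: [1, 1, 2, 1, 0, 1]
Reconstruct: [0, 1, 2, 2, 3, 5]


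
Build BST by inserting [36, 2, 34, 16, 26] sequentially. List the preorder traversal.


Root = 36; build tree by BST insertion.
Preorder traversal: [36, 2, 34, 16, 26]


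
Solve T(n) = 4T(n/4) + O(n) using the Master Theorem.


a=4, b=4, c=1. log_4(4)=1 = c=1. Case 2: O(n^c log n) = O(n log n)
Complexity: O(n log n)


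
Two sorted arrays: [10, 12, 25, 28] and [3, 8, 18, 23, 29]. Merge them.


Compare heads, take smaller each step.
Merged: [3, 8, 10, 12, 18, 23, 25, 28, 29]


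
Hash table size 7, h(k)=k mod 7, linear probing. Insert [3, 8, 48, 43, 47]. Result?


Insertions: 3->slot 3; 8->slot 1; 48->slot 6; 43->slot 2; 47->slot 5
Table: [None, 8, 43, 3, None, 47, 48]


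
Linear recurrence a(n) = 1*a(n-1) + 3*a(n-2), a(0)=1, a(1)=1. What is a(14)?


Build bottom-up:
...a(12)=14209, a(13)=32689, a(14)=1*32689+3*14209=75316


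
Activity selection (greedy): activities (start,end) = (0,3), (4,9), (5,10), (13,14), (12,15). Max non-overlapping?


Greedy: pick earliest-ending, then skip overlaps.
Selected (3 activities): [(0, 3), (4, 9), (13, 14)]


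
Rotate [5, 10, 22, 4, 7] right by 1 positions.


Right rotate by 1: [7, 5, 10, 22, 4]


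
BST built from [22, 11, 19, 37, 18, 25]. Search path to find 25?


BST root = 22
Search for 25: compare at each node
Path: [22, 37, 25]


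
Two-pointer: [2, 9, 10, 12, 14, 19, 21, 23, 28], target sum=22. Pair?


Two pointers: lo=0, hi=8
Found pair: (10, 12) summing to 22


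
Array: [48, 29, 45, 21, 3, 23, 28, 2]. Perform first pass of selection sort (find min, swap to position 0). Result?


After one pass: [2, 29, 45, 21, 3, 23, 28, 48]


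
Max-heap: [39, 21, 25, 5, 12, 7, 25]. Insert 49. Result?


Append 49: [39, 21, 25, 5, 12, 7, 25, 49]
Bubble up: swap idx 7(49) with idx 3(5); swap idx 3(49) with idx 1(21); swap idx 1(49) with idx 0(39)
Result: [49, 39, 25, 21, 12, 7, 25, 5]


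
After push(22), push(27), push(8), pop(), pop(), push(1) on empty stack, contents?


push(22) -> [22]
push(27) -> [22, 27]
push(8) -> [22, 27, 8]
pop() returns 8 -> [22, 27]
pop() returns 27 -> [22]
push(1) -> [22, 1]
Final stack (bottom to top): [22, 1]


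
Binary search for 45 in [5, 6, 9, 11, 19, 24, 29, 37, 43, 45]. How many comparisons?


Search for 45:
[0,9] mid=4 arr[4]=19
[5,9] mid=7 arr[7]=37
[8,9] mid=8 arr[8]=43
[9,9] mid=9 arr[9]=45
Total: 4 comparisons


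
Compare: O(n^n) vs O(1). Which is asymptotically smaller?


constant grows slower than n^n
O(1) is asymptotically smaller; O(n^n) grows faster


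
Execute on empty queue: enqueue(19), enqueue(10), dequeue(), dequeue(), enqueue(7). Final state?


enqueue(19) -> [19]
enqueue(10) -> [19, 10]
dequeue() returns 19 -> [10]
dequeue() returns 10 -> []
enqueue(7) -> [7]
Final queue (front to back): [7]


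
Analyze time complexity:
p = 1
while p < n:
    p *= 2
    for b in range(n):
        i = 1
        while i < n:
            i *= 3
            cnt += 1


Per nesting level: O(log n) * O(n) * O(log n) = O(n (log n)^2)
Complexity: O(n (log n)^2)


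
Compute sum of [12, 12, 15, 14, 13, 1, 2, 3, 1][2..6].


Prefix sums: [0, 12, 24, 39, 53, 66, 67, 69, 72, 73]
Sum[2..6] = prefix[7] - prefix[2] = 69 - 24 = 45


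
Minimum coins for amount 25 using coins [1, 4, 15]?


dp[0]=0; dp[i]=1+min(dp[i-c] for c in coins)
...dp[20]=3, dp[21]=4, dp[22]=5, dp[23]=3, dp[24]=4, dp[25]=5
Minimum coins for 25 = 5


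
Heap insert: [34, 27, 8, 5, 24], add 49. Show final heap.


Append 49: [34, 27, 8, 5, 24, 49]
Bubble up: swap idx 5(49) with idx 2(8); swap idx 2(49) with idx 0(34)
Result: [49, 27, 34, 5, 24, 8]


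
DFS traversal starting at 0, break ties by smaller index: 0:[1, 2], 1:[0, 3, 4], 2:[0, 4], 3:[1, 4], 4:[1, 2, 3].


DFS stack-based: start with [0]
Visit order: [0, 1, 3, 4, 2]


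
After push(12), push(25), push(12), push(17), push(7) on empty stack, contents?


push(12) -> [12]
push(25) -> [12, 25]
push(12) -> [12, 25, 12]
push(17) -> [12, 25, 12, 17]
push(7) -> [12, 25, 12, 17, 7]
Final stack (bottom to top): [12, 25, 12, 17, 7]


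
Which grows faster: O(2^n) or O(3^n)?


exponential grows slower than exponential (base 3)
O(2^n) is asymptotically smaller; O(3^n) grows faster


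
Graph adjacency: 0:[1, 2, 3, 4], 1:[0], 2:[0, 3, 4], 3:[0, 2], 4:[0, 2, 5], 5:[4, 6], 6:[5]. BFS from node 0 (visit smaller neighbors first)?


BFS queue: start with [0]
Visit order: [0, 1, 2, 3, 4, 5, 6]


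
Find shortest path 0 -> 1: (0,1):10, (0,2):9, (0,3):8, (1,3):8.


Dijkstra from 0:
Distances: {0: 0, 1: 10, 2: 9, 3: 8}
Shortest distance to 1 = 10, path = [0, 1]


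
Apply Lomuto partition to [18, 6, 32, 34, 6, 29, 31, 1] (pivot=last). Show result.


Elements <= 1 go left of pivot.
Result: [1, 6, 32, 34, 6, 29, 31, 18], pivot at index 0


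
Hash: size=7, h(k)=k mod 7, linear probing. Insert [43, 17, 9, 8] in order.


Insertions: 43->slot 1; 17->slot 3; 9->slot 2; 8->slot 4
Table: [None, 43, 9, 17, 8, None, None]


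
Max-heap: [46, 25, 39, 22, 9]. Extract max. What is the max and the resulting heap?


Max = 46
Replace root with last, heapify down
Resulting heap: [39, 25, 9, 22]


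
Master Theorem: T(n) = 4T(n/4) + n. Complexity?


a=4, b=4, c=1. log_4(4)=1 = c=1. Case 2: O(n^c log n) = O(n log n)
Complexity: O(n log n)


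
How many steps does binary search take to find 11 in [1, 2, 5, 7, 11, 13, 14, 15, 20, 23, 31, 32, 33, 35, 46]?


Search for 11:
[0,14] mid=7 arr[7]=15
[0,6] mid=3 arr[3]=7
[4,6] mid=5 arr[5]=13
[4,4] mid=4 arr[4]=11
Total: 4 comparisons


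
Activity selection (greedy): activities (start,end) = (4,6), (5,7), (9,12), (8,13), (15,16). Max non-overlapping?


Greedy: pick earliest-ending, then skip overlaps.
Selected (3 activities): [(4, 6), (9, 12), (15, 16)]


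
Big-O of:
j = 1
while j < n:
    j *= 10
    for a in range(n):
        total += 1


Per nesting level: O(log n) * O(n) = O(n log n)
Complexity: O(n log n)


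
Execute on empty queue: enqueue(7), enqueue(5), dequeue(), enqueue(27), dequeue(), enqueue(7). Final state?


enqueue(7) -> [7]
enqueue(5) -> [7, 5]
dequeue() returns 7 -> [5]
enqueue(27) -> [5, 27]
dequeue() returns 5 -> [27]
enqueue(7) -> [27, 7]
Final queue (front to back): [27, 7]


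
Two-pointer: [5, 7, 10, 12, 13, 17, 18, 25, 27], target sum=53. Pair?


Two pointers: lo=0, hi=8
No pair sums to 53


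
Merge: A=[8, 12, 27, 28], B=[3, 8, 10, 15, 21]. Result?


Compare heads, take smaller each step.
Merged: [3, 8, 8, 10, 12, 15, 21, 27, 28]


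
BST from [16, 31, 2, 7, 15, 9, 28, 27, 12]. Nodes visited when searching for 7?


BST root = 16
Search for 7: compare at each node
Path: [16, 2, 7]


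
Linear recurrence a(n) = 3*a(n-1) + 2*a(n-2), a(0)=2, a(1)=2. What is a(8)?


Build bottom-up:
...a(6)=1546, a(7)=5506, a(8)=3*5506+2*1546=19610


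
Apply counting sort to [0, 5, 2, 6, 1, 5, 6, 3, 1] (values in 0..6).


Count array: [1, 2, 1, 1, 0, 2, 2]
Reconstruct: [0, 1, 1, 2, 3, 5, 5, 6, 6]


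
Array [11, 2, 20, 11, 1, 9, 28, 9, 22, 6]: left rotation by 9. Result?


Left rotate by 9: [6, 11, 2, 20, 11, 1, 9, 28, 9, 22]


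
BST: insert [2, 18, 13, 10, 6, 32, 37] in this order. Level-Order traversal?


Root = 2; build tree by BST insertion.
Level-Order traversal: [2, 18, 13, 32, 10, 37, 6]


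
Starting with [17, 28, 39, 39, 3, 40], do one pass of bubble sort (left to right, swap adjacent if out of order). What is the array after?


After one pass: [17, 28, 39, 3, 39, 40]


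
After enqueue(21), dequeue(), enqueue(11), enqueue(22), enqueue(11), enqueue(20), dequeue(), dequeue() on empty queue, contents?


enqueue(21) -> [21]
dequeue() returns 21 -> []
enqueue(11) -> [11]
enqueue(22) -> [11, 22]
enqueue(11) -> [11, 22, 11]
enqueue(20) -> [11, 22, 11, 20]
dequeue() returns 11 -> [22, 11, 20]
dequeue() returns 22 -> [11, 20]
Final queue (front to back): [11, 20]


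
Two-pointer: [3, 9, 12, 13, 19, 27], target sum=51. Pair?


Two pointers: lo=0, hi=5
No pair sums to 51


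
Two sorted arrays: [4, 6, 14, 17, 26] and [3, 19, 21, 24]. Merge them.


Compare heads, take smaller each step.
Merged: [3, 4, 6, 14, 17, 19, 21, 24, 26]


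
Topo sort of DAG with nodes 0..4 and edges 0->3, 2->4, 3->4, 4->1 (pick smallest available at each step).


Kahn's algorithm, process smallest node first
Order: [0, 2, 3, 4, 1]


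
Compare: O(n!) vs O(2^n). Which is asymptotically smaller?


exponential grows slower than factorial
O(2^n) is asymptotically smaller; O(n!) grows faster


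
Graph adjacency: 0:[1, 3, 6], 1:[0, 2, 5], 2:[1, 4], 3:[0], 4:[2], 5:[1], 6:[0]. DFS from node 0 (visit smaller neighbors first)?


DFS stack-based: start with [0]
Visit order: [0, 1, 2, 4, 5, 3, 6]


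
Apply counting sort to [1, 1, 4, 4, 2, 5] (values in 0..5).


Count array: [0, 2, 1, 0, 2, 1]
Reconstruct: [1, 1, 2, 4, 4, 5]


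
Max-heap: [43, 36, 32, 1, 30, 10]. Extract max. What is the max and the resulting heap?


Max = 43
Replace root with last, heapify down
Resulting heap: [36, 30, 32, 1, 10]


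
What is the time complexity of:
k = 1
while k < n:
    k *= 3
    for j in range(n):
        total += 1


Per nesting level: O(log n) * O(n) = O(n log n)
Complexity: O(n log n)


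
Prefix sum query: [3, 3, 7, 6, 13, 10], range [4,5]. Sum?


Prefix sums: [0, 3, 6, 13, 19, 32, 42]
Sum[4..5] = prefix[6] - prefix[4] = 42 - 19 = 23


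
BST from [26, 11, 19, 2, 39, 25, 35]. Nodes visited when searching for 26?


BST root = 26
Search for 26: compare at each node
Path: [26]


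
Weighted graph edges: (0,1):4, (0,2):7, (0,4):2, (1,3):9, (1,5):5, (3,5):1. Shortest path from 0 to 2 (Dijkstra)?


Dijkstra from 0:
Distances: {0: 0, 1: 4, 2: 7, 3: 10, 4: 2, 5: 9}
Shortest distance to 2 = 7, path = [0, 2]


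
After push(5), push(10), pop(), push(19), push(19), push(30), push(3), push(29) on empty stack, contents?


push(5) -> [5]
push(10) -> [5, 10]
pop() returns 10 -> [5]
push(19) -> [5, 19]
push(19) -> [5, 19, 19]
push(30) -> [5, 19, 19, 30]
push(3) -> [5, 19, 19, 30, 3]
push(29) -> [5, 19, 19, 30, 3, 29]
Final stack (bottom to top): [5, 19, 19, 30, 3, 29]


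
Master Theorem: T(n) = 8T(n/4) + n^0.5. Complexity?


a=8, b=4, c=0.5. log_4(8)=1.5 > c=0.5. Case 1: O(n^log_b(a)) = O(n^1.500)
Complexity: O(n^1.500)


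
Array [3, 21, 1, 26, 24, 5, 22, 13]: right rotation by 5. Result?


Right rotate by 5: [26, 24, 5, 22, 13, 3, 21, 1]


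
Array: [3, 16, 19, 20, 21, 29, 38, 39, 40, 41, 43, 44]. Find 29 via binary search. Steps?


Search for 29:
[0,11] mid=5 arr[5]=29
Total: 1 comparisons


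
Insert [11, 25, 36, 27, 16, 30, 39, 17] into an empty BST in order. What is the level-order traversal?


Root = 11; build tree by BST insertion.
Level-Order traversal: [11, 25, 16, 36, 17, 27, 39, 30]


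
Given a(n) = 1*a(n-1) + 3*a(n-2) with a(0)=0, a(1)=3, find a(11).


Build bottom-up:
...a(9)=1524, a(10)=3477, a(11)=1*3477+3*1524=8049


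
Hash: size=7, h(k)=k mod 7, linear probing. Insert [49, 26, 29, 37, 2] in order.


Insertions: 49->slot 0; 26->slot 5; 29->slot 1; 37->slot 2; 2->slot 3
Table: [49, 29, 37, 2, None, 26, None]


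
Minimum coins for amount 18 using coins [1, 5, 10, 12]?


dp[0]=0; dp[i]=1+min(dp[i-c] for c in coins)
...dp[13]=2, dp[14]=3, dp[15]=2, dp[16]=3, dp[17]=2, dp[18]=3
Minimum coins for 18 = 3


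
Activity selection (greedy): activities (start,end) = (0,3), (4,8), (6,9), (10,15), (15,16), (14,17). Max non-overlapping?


Greedy: pick earliest-ending, then skip overlaps.
Selected (4 activities): [(0, 3), (4, 8), (10, 15), (15, 16)]


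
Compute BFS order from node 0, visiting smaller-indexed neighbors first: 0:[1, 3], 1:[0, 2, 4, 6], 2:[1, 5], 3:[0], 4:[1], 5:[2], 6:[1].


BFS queue: start with [0]
Visit order: [0, 1, 3, 2, 4, 6, 5]


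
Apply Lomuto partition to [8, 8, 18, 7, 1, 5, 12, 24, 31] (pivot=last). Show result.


Elements <= 31 go left of pivot.
Result: [8, 8, 18, 7, 1, 5, 12, 24, 31], pivot at index 8


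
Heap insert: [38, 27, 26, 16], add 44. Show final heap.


Append 44: [38, 27, 26, 16, 44]
Bubble up: swap idx 4(44) with idx 1(27); swap idx 1(44) with idx 0(38)
Result: [44, 38, 26, 16, 27]


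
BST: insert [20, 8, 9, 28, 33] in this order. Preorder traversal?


Root = 20; build tree by BST insertion.
Preorder traversal: [20, 8, 9, 28, 33]


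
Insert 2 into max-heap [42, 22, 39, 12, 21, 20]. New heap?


Append 2: [42, 22, 39, 12, 21, 20, 2]
Bubble up: no swaps needed
Result: [42, 22, 39, 12, 21, 20, 2]


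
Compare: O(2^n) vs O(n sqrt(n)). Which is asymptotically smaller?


n^1.5 grows slower than exponential
O(n sqrt(n)) is asymptotically smaller; O(2^n) grows faster


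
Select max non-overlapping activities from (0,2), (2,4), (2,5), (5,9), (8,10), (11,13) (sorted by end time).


Greedy: pick earliest-ending, then skip overlaps.
Selected (4 activities): [(0, 2), (2, 4), (5, 9), (11, 13)]
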